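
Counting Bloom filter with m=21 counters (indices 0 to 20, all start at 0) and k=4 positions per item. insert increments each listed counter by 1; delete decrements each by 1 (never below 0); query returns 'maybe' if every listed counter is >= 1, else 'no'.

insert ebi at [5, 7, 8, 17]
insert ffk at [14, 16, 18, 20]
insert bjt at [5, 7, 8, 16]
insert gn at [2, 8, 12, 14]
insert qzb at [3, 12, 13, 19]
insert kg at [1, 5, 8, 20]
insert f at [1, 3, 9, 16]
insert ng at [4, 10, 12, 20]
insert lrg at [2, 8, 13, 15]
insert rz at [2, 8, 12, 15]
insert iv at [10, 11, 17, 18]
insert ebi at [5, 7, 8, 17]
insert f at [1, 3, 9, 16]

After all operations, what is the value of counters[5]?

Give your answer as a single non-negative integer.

Answer: 4

Derivation:
Step 1: insert ebi at [5, 7, 8, 17] -> counters=[0,0,0,0,0,1,0,1,1,0,0,0,0,0,0,0,0,1,0,0,0]
Step 2: insert ffk at [14, 16, 18, 20] -> counters=[0,0,0,0,0,1,0,1,1,0,0,0,0,0,1,0,1,1,1,0,1]
Step 3: insert bjt at [5, 7, 8, 16] -> counters=[0,0,0,0,0,2,0,2,2,0,0,0,0,0,1,0,2,1,1,0,1]
Step 4: insert gn at [2, 8, 12, 14] -> counters=[0,0,1,0,0,2,0,2,3,0,0,0,1,0,2,0,2,1,1,0,1]
Step 5: insert qzb at [3, 12, 13, 19] -> counters=[0,0,1,1,0,2,0,2,3,0,0,0,2,1,2,0,2,1,1,1,1]
Step 6: insert kg at [1, 5, 8, 20] -> counters=[0,1,1,1,0,3,0,2,4,0,0,0,2,1,2,0,2,1,1,1,2]
Step 7: insert f at [1, 3, 9, 16] -> counters=[0,2,1,2,0,3,0,2,4,1,0,0,2,1,2,0,3,1,1,1,2]
Step 8: insert ng at [4, 10, 12, 20] -> counters=[0,2,1,2,1,3,0,2,4,1,1,0,3,1,2,0,3,1,1,1,3]
Step 9: insert lrg at [2, 8, 13, 15] -> counters=[0,2,2,2,1,3,0,2,5,1,1,0,3,2,2,1,3,1,1,1,3]
Step 10: insert rz at [2, 8, 12, 15] -> counters=[0,2,3,2,1,3,0,2,6,1,1,0,4,2,2,2,3,1,1,1,3]
Step 11: insert iv at [10, 11, 17, 18] -> counters=[0,2,3,2,1,3,0,2,6,1,2,1,4,2,2,2,3,2,2,1,3]
Step 12: insert ebi at [5, 7, 8, 17] -> counters=[0,2,3,2,1,4,0,3,7,1,2,1,4,2,2,2,3,3,2,1,3]
Step 13: insert f at [1, 3, 9, 16] -> counters=[0,3,3,3,1,4,0,3,7,2,2,1,4,2,2,2,4,3,2,1,3]
Final counters=[0,3,3,3,1,4,0,3,7,2,2,1,4,2,2,2,4,3,2,1,3] -> counters[5]=4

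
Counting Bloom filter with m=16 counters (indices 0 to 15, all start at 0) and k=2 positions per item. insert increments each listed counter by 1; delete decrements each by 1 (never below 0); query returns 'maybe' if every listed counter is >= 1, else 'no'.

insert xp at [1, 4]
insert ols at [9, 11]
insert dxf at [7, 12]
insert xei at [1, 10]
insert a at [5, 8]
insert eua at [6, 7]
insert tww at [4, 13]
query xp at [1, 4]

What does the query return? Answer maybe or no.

Step 1: insert xp at [1, 4] -> counters=[0,1,0,0,1,0,0,0,0,0,0,0,0,0,0,0]
Step 2: insert ols at [9, 11] -> counters=[0,1,0,0,1,0,0,0,0,1,0,1,0,0,0,0]
Step 3: insert dxf at [7, 12] -> counters=[0,1,0,0,1,0,0,1,0,1,0,1,1,0,0,0]
Step 4: insert xei at [1, 10] -> counters=[0,2,0,0,1,0,0,1,0,1,1,1,1,0,0,0]
Step 5: insert a at [5, 8] -> counters=[0,2,0,0,1,1,0,1,1,1,1,1,1,0,0,0]
Step 6: insert eua at [6, 7] -> counters=[0,2,0,0,1,1,1,2,1,1,1,1,1,0,0,0]
Step 7: insert tww at [4, 13] -> counters=[0,2,0,0,2,1,1,2,1,1,1,1,1,1,0,0]
Query xp: check counters[1]=2 counters[4]=2 -> maybe

Answer: maybe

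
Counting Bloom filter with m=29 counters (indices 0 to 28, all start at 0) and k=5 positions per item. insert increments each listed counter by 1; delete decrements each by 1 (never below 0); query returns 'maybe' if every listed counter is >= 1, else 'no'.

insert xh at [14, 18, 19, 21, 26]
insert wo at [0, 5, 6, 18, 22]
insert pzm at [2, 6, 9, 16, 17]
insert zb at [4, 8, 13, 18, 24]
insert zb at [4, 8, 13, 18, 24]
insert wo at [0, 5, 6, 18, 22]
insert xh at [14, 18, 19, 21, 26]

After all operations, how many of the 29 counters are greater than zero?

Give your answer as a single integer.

Answer: 17

Derivation:
Step 1: insert xh at [14, 18, 19, 21, 26] -> counters=[0,0,0,0,0,0,0,0,0,0,0,0,0,0,1,0,0,0,1,1,0,1,0,0,0,0,1,0,0]
Step 2: insert wo at [0, 5, 6, 18, 22] -> counters=[1,0,0,0,0,1,1,0,0,0,0,0,0,0,1,0,0,0,2,1,0,1,1,0,0,0,1,0,0]
Step 3: insert pzm at [2, 6, 9, 16, 17] -> counters=[1,0,1,0,0,1,2,0,0,1,0,0,0,0,1,0,1,1,2,1,0,1,1,0,0,0,1,0,0]
Step 4: insert zb at [4, 8, 13, 18, 24] -> counters=[1,0,1,0,1,1,2,0,1,1,0,0,0,1,1,0,1,1,3,1,0,1,1,0,1,0,1,0,0]
Step 5: insert zb at [4, 8, 13, 18, 24] -> counters=[1,0,1,0,2,1,2,0,2,1,0,0,0,2,1,0,1,1,4,1,0,1,1,0,2,0,1,0,0]
Step 6: insert wo at [0, 5, 6, 18, 22] -> counters=[2,0,1,0,2,2,3,0,2,1,0,0,0,2,1,0,1,1,5,1,0,1,2,0,2,0,1,0,0]
Step 7: insert xh at [14, 18, 19, 21, 26] -> counters=[2,0,1,0,2,2,3,0,2,1,0,0,0,2,2,0,1,1,6,2,0,2,2,0,2,0,2,0,0]
Final counters=[2,0,1,0,2,2,3,0,2,1,0,0,0,2,2,0,1,1,6,2,0,2,2,0,2,0,2,0,0] -> 17 nonzero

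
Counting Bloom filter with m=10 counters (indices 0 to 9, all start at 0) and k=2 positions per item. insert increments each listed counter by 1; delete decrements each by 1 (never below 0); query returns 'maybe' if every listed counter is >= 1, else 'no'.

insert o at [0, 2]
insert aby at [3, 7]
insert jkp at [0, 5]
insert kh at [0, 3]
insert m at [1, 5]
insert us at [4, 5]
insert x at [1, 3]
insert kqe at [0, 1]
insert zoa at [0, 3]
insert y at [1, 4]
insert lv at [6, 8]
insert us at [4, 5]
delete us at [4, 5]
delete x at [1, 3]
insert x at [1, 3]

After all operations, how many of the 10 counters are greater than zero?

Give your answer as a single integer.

Answer: 9

Derivation:
Step 1: insert o at [0, 2] -> counters=[1,0,1,0,0,0,0,0,0,0]
Step 2: insert aby at [3, 7] -> counters=[1,0,1,1,0,0,0,1,0,0]
Step 3: insert jkp at [0, 5] -> counters=[2,0,1,1,0,1,0,1,0,0]
Step 4: insert kh at [0, 3] -> counters=[3,0,1,2,0,1,0,1,0,0]
Step 5: insert m at [1, 5] -> counters=[3,1,1,2,0,2,0,1,0,0]
Step 6: insert us at [4, 5] -> counters=[3,1,1,2,1,3,0,1,0,0]
Step 7: insert x at [1, 3] -> counters=[3,2,1,3,1,3,0,1,0,0]
Step 8: insert kqe at [0, 1] -> counters=[4,3,1,3,1,3,0,1,0,0]
Step 9: insert zoa at [0, 3] -> counters=[5,3,1,4,1,3,0,1,0,0]
Step 10: insert y at [1, 4] -> counters=[5,4,1,4,2,3,0,1,0,0]
Step 11: insert lv at [6, 8] -> counters=[5,4,1,4,2,3,1,1,1,0]
Step 12: insert us at [4, 5] -> counters=[5,4,1,4,3,4,1,1,1,0]
Step 13: delete us at [4, 5] -> counters=[5,4,1,4,2,3,1,1,1,0]
Step 14: delete x at [1, 3] -> counters=[5,3,1,3,2,3,1,1,1,0]
Step 15: insert x at [1, 3] -> counters=[5,4,1,4,2,3,1,1,1,0]
Final counters=[5,4,1,4,2,3,1,1,1,0] -> 9 nonzero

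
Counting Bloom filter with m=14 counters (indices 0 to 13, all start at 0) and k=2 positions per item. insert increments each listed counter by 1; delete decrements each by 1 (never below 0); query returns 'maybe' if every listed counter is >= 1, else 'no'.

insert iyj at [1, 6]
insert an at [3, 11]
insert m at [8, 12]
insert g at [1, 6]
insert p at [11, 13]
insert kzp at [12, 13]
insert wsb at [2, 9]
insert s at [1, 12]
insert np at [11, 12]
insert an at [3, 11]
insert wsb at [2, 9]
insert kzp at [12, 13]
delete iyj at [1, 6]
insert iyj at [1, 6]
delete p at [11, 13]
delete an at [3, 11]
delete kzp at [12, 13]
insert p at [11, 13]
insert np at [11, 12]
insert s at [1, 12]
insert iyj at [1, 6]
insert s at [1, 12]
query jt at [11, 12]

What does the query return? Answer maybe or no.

Step 1: insert iyj at [1, 6] -> counters=[0,1,0,0,0,0,1,0,0,0,0,0,0,0]
Step 2: insert an at [3, 11] -> counters=[0,1,0,1,0,0,1,0,0,0,0,1,0,0]
Step 3: insert m at [8, 12] -> counters=[0,1,0,1,0,0,1,0,1,0,0,1,1,0]
Step 4: insert g at [1, 6] -> counters=[0,2,0,1,0,0,2,0,1,0,0,1,1,0]
Step 5: insert p at [11, 13] -> counters=[0,2,0,1,0,0,2,0,1,0,0,2,1,1]
Step 6: insert kzp at [12, 13] -> counters=[0,2,0,1,0,0,2,0,1,0,0,2,2,2]
Step 7: insert wsb at [2, 9] -> counters=[0,2,1,1,0,0,2,0,1,1,0,2,2,2]
Step 8: insert s at [1, 12] -> counters=[0,3,1,1,0,0,2,0,1,1,0,2,3,2]
Step 9: insert np at [11, 12] -> counters=[0,3,1,1,0,0,2,0,1,1,0,3,4,2]
Step 10: insert an at [3, 11] -> counters=[0,3,1,2,0,0,2,0,1,1,0,4,4,2]
Step 11: insert wsb at [2, 9] -> counters=[0,3,2,2,0,0,2,0,1,2,0,4,4,2]
Step 12: insert kzp at [12, 13] -> counters=[0,3,2,2,0,0,2,0,1,2,0,4,5,3]
Step 13: delete iyj at [1, 6] -> counters=[0,2,2,2,0,0,1,0,1,2,0,4,5,3]
Step 14: insert iyj at [1, 6] -> counters=[0,3,2,2,0,0,2,0,1,2,0,4,5,3]
Step 15: delete p at [11, 13] -> counters=[0,3,2,2,0,0,2,0,1,2,0,3,5,2]
Step 16: delete an at [3, 11] -> counters=[0,3,2,1,0,0,2,0,1,2,0,2,5,2]
Step 17: delete kzp at [12, 13] -> counters=[0,3,2,1,0,0,2,0,1,2,0,2,4,1]
Step 18: insert p at [11, 13] -> counters=[0,3,2,1,0,0,2,0,1,2,0,3,4,2]
Step 19: insert np at [11, 12] -> counters=[0,3,2,1,0,0,2,0,1,2,0,4,5,2]
Step 20: insert s at [1, 12] -> counters=[0,4,2,1,0,0,2,0,1,2,0,4,6,2]
Step 21: insert iyj at [1, 6] -> counters=[0,5,2,1,0,0,3,0,1,2,0,4,6,2]
Step 22: insert s at [1, 12] -> counters=[0,6,2,1,0,0,3,0,1,2,0,4,7,2]
Query jt: check counters[11]=4 counters[12]=7 -> maybe

Answer: maybe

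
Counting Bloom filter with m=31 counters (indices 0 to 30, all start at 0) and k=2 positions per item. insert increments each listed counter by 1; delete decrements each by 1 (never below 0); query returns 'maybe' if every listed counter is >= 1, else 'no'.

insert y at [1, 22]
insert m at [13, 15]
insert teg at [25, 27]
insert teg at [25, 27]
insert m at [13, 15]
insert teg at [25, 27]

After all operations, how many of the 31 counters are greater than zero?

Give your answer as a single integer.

Answer: 6

Derivation:
Step 1: insert y at [1, 22] -> counters=[0,1,0,0,0,0,0,0,0,0,0,0,0,0,0,0,0,0,0,0,0,0,1,0,0,0,0,0,0,0,0]
Step 2: insert m at [13, 15] -> counters=[0,1,0,0,0,0,0,0,0,0,0,0,0,1,0,1,0,0,0,0,0,0,1,0,0,0,0,0,0,0,0]
Step 3: insert teg at [25, 27] -> counters=[0,1,0,0,0,0,0,0,0,0,0,0,0,1,0,1,0,0,0,0,0,0,1,0,0,1,0,1,0,0,0]
Step 4: insert teg at [25, 27] -> counters=[0,1,0,0,0,0,0,0,0,0,0,0,0,1,0,1,0,0,0,0,0,0,1,0,0,2,0,2,0,0,0]
Step 5: insert m at [13, 15] -> counters=[0,1,0,0,0,0,0,0,0,0,0,0,0,2,0,2,0,0,0,0,0,0,1,0,0,2,0,2,0,0,0]
Step 6: insert teg at [25, 27] -> counters=[0,1,0,0,0,0,0,0,0,0,0,0,0,2,0,2,0,0,0,0,0,0,1,0,0,3,0,3,0,0,0]
Final counters=[0,1,0,0,0,0,0,0,0,0,0,0,0,2,0,2,0,0,0,0,0,0,1,0,0,3,0,3,0,0,0] -> 6 nonzero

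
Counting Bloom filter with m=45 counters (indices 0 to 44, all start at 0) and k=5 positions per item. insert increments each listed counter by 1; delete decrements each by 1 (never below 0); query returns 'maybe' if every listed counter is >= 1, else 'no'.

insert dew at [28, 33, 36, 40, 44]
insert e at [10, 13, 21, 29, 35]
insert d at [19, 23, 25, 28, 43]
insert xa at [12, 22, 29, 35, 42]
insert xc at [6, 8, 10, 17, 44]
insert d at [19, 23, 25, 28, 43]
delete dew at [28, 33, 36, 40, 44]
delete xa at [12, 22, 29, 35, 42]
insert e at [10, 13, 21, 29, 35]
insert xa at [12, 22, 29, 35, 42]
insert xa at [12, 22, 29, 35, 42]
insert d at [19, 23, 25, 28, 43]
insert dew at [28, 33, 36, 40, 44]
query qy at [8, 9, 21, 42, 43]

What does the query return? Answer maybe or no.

Answer: no

Derivation:
Step 1: insert dew at [28, 33, 36, 40, 44] -> counters=[0,0,0,0,0,0,0,0,0,0,0,0,0,0,0,0,0,0,0,0,0,0,0,0,0,0,0,0,1,0,0,0,0,1,0,0,1,0,0,0,1,0,0,0,1]
Step 2: insert e at [10, 13, 21, 29, 35] -> counters=[0,0,0,0,0,0,0,0,0,0,1,0,0,1,0,0,0,0,0,0,0,1,0,0,0,0,0,0,1,1,0,0,0,1,0,1,1,0,0,0,1,0,0,0,1]
Step 3: insert d at [19, 23, 25, 28, 43] -> counters=[0,0,0,0,0,0,0,0,0,0,1,0,0,1,0,0,0,0,0,1,0,1,0,1,0,1,0,0,2,1,0,0,0,1,0,1,1,0,0,0,1,0,0,1,1]
Step 4: insert xa at [12, 22, 29, 35, 42] -> counters=[0,0,0,0,0,0,0,0,0,0,1,0,1,1,0,0,0,0,0,1,0,1,1,1,0,1,0,0,2,2,0,0,0,1,0,2,1,0,0,0,1,0,1,1,1]
Step 5: insert xc at [6, 8, 10, 17, 44] -> counters=[0,0,0,0,0,0,1,0,1,0,2,0,1,1,0,0,0,1,0,1,0,1,1,1,0,1,0,0,2,2,0,0,0,1,0,2,1,0,0,0,1,0,1,1,2]
Step 6: insert d at [19, 23, 25, 28, 43] -> counters=[0,0,0,0,0,0,1,0,1,0,2,0,1,1,0,0,0,1,0,2,0,1,1,2,0,2,0,0,3,2,0,0,0,1,0,2,1,0,0,0,1,0,1,2,2]
Step 7: delete dew at [28, 33, 36, 40, 44] -> counters=[0,0,0,0,0,0,1,0,1,0,2,0,1,1,0,0,0,1,0,2,0,1,1,2,0,2,0,0,2,2,0,0,0,0,0,2,0,0,0,0,0,0,1,2,1]
Step 8: delete xa at [12, 22, 29, 35, 42] -> counters=[0,0,0,0,0,0,1,0,1,0,2,0,0,1,0,0,0,1,0,2,0,1,0,2,0,2,0,0,2,1,0,0,0,0,0,1,0,0,0,0,0,0,0,2,1]
Step 9: insert e at [10, 13, 21, 29, 35] -> counters=[0,0,0,0,0,0,1,0,1,0,3,0,0,2,0,0,0,1,0,2,0,2,0,2,0,2,0,0,2,2,0,0,0,0,0,2,0,0,0,0,0,0,0,2,1]
Step 10: insert xa at [12, 22, 29, 35, 42] -> counters=[0,0,0,0,0,0,1,0,1,0,3,0,1,2,0,0,0,1,0,2,0,2,1,2,0,2,0,0,2,3,0,0,0,0,0,3,0,0,0,0,0,0,1,2,1]
Step 11: insert xa at [12, 22, 29, 35, 42] -> counters=[0,0,0,0,0,0,1,0,1,0,3,0,2,2,0,0,0,1,0,2,0,2,2,2,0,2,0,0,2,4,0,0,0,0,0,4,0,0,0,0,0,0,2,2,1]
Step 12: insert d at [19, 23, 25, 28, 43] -> counters=[0,0,0,0,0,0,1,0,1,0,3,0,2,2,0,0,0,1,0,3,0,2,2,3,0,3,0,0,3,4,0,0,0,0,0,4,0,0,0,0,0,0,2,3,1]
Step 13: insert dew at [28, 33, 36, 40, 44] -> counters=[0,0,0,0,0,0,1,0,1,0,3,0,2,2,0,0,0,1,0,3,0,2,2,3,0,3,0,0,4,4,0,0,0,1,0,4,1,0,0,0,1,0,2,3,2]
Query qy: check counters[8]=1 counters[9]=0 counters[21]=2 counters[42]=2 counters[43]=3 -> no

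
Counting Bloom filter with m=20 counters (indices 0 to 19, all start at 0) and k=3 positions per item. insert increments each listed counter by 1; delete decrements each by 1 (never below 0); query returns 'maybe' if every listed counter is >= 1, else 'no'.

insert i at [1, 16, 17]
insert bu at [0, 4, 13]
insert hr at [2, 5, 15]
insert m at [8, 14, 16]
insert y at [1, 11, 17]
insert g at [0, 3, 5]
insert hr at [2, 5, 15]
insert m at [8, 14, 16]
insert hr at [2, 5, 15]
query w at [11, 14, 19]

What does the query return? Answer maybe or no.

Step 1: insert i at [1, 16, 17] -> counters=[0,1,0,0,0,0,0,0,0,0,0,0,0,0,0,0,1,1,0,0]
Step 2: insert bu at [0, 4, 13] -> counters=[1,1,0,0,1,0,0,0,0,0,0,0,0,1,0,0,1,1,0,0]
Step 3: insert hr at [2, 5, 15] -> counters=[1,1,1,0,1,1,0,0,0,0,0,0,0,1,0,1,1,1,0,0]
Step 4: insert m at [8, 14, 16] -> counters=[1,1,1,0,1,1,0,0,1,0,0,0,0,1,1,1,2,1,0,0]
Step 5: insert y at [1, 11, 17] -> counters=[1,2,1,0,1,1,0,0,1,0,0,1,0,1,1,1,2,2,0,0]
Step 6: insert g at [0, 3, 5] -> counters=[2,2,1,1,1,2,0,0,1,0,0,1,0,1,1,1,2,2,0,0]
Step 7: insert hr at [2, 5, 15] -> counters=[2,2,2,1,1,3,0,0,1,0,0,1,0,1,1,2,2,2,0,0]
Step 8: insert m at [8, 14, 16] -> counters=[2,2,2,1,1,3,0,0,2,0,0,1,0,1,2,2,3,2,0,0]
Step 9: insert hr at [2, 5, 15] -> counters=[2,2,3,1,1,4,0,0,2,0,0,1,0,1,2,3,3,2,0,0]
Query w: check counters[11]=1 counters[14]=2 counters[19]=0 -> no

Answer: no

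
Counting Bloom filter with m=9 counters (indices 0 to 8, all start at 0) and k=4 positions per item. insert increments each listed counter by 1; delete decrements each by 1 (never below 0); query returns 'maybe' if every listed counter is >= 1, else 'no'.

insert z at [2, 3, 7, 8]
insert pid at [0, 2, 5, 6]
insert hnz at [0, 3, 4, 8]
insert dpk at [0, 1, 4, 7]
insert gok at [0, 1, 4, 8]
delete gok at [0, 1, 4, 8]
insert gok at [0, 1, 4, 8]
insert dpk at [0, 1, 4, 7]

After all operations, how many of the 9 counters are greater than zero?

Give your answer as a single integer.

Answer: 9

Derivation:
Step 1: insert z at [2, 3, 7, 8] -> counters=[0,0,1,1,0,0,0,1,1]
Step 2: insert pid at [0, 2, 5, 6] -> counters=[1,0,2,1,0,1,1,1,1]
Step 3: insert hnz at [0, 3, 4, 8] -> counters=[2,0,2,2,1,1,1,1,2]
Step 4: insert dpk at [0, 1, 4, 7] -> counters=[3,1,2,2,2,1,1,2,2]
Step 5: insert gok at [0, 1, 4, 8] -> counters=[4,2,2,2,3,1,1,2,3]
Step 6: delete gok at [0, 1, 4, 8] -> counters=[3,1,2,2,2,1,1,2,2]
Step 7: insert gok at [0, 1, 4, 8] -> counters=[4,2,2,2,3,1,1,2,3]
Step 8: insert dpk at [0, 1, 4, 7] -> counters=[5,3,2,2,4,1,1,3,3]
Final counters=[5,3,2,2,4,1,1,3,3] -> 9 nonzero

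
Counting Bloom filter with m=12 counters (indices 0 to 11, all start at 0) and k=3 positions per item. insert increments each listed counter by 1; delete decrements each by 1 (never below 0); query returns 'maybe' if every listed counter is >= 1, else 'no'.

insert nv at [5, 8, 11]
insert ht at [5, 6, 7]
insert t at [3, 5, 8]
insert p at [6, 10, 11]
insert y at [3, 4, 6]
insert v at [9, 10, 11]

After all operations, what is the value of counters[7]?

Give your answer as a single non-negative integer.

Answer: 1

Derivation:
Step 1: insert nv at [5, 8, 11] -> counters=[0,0,0,0,0,1,0,0,1,0,0,1]
Step 2: insert ht at [5, 6, 7] -> counters=[0,0,0,0,0,2,1,1,1,0,0,1]
Step 3: insert t at [3, 5, 8] -> counters=[0,0,0,1,0,3,1,1,2,0,0,1]
Step 4: insert p at [6, 10, 11] -> counters=[0,0,0,1,0,3,2,1,2,0,1,2]
Step 5: insert y at [3, 4, 6] -> counters=[0,0,0,2,1,3,3,1,2,0,1,2]
Step 6: insert v at [9, 10, 11] -> counters=[0,0,0,2,1,3,3,1,2,1,2,3]
Final counters=[0,0,0,2,1,3,3,1,2,1,2,3] -> counters[7]=1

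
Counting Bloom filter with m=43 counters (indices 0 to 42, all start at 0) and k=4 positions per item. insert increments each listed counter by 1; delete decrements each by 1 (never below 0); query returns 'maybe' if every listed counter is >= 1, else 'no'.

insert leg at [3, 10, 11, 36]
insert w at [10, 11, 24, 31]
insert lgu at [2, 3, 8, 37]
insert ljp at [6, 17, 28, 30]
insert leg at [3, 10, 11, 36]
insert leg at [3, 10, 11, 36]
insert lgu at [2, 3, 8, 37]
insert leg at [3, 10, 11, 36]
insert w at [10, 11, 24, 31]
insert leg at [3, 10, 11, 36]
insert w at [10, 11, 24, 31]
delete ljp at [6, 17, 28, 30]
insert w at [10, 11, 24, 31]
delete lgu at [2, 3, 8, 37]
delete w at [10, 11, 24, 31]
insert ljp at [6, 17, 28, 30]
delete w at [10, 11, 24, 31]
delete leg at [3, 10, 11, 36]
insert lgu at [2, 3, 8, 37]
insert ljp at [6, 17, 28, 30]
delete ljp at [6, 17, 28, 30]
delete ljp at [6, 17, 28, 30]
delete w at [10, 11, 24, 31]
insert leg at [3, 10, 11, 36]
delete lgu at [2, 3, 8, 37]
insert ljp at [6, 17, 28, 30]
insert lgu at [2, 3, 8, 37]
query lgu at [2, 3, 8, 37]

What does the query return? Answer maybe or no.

Step 1: insert leg at [3, 10, 11, 36] -> counters=[0,0,0,1,0,0,0,0,0,0,1,1,0,0,0,0,0,0,0,0,0,0,0,0,0,0,0,0,0,0,0,0,0,0,0,0,1,0,0,0,0,0,0]
Step 2: insert w at [10, 11, 24, 31] -> counters=[0,0,0,1,0,0,0,0,0,0,2,2,0,0,0,0,0,0,0,0,0,0,0,0,1,0,0,0,0,0,0,1,0,0,0,0,1,0,0,0,0,0,0]
Step 3: insert lgu at [2, 3, 8, 37] -> counters=[0,0,1,2,0,0,0,0,1,0,2,2,0,0,0,0,0,0,0,0,0,0,0,0,1,0,0,0,0,0,0,1,0,0,0,0,1,1,0,0,0,0,0]
Step 4: insert ljp at [6, 17, 28, 30] -> counters=[0,0,1,2,0,0,1,0,1,0,2,2,0,0,0,0,0,1,0,0,0,0,0,0,1,0,0,0,1,0,1,1,0,0,0,0,1,1,0,0,0,0,0]
Step 5: insert leg at [3, 10, 11, 36] -> counters=[0,0,1,3,0,0,1,0,1,0,3,3,0,0,0,0,0,1,0,0,0,0,0,0,1,0,0,0,1,0,1,1,0,0,0,0,2,1,0,0,0,0,0]
Step 6: insert leg at [3, 10, 11, 36] -> counters=[0,0,1,4,0,0,1,0,1,0,4,4,0,0,0,0,0,1,0,0,0,0,0,0,1,0,0,0,1,0,1,1,0,0,0,0,3,1,0,0,0,0,0]
Step 7: insert lgu at [2, 3, 8, 37] -> counters=[0,0,2,5,0,0,1,0,2,0,4,4,0,0,0,0,0,1,0,0,0,0,0,0,1,0,0,0,1,0,1,1,0,0,0,0,3,2,0,0,0,0,0]
Step 8: insert leg at [3, 10, 11, 36] -> counters=[0,0,2,6,0,0,1,0,2,0,5,5,0,0,0,0,0,1,0,0,0,0,0,0,1,0,0,0,1,0,1,1,0,0,0,0,4,2,0,0,0,0,0]
Step 9: insert w at [10, 11, 24, 31] -> counters=[0,0,2,6,0,0,1,0,2,0,6,6,0,0,0,0,0,1,0,0,0,0,0,0,2,0,0,0,1,0,1,2,0,0,0,0,4,2,0,0,0,0,0]
Step 10: insert leg at [3, 10, 11, 36] -> counters=[0,0,2,7,0,0,1,0,2,0,7,7,0,0,0,0,0,1,0,0,0,0,0,0,2,0,0,0,1,0,1,2,0,0,0,0,5,2,0,0,0,0,0]
Step 11: insert w at [10, 11, 24, 31] -> counters=[0,0,2,7,0,0,1,0,2,0,8,8,0,0,0,0,0,1,0,0,0,0,0,0,3,0,0,0,1,0,1,3,0,0,0,0,5,2,0,0,0,0,0]
Step 12: delete ljp at [6, 17, 28, 30] -> counters=[0,0,2,7,0,0,0,0,2,0,8,8,0,0,0,0,0,0,0,0,0,0,0,0,3,0,0,0,0,0,0,3,0,0,0,0,5,2,0,0,0,0,0]
Step 13: insert w at [10, 11, 24, 31] -> counters=[0,0,2,7,0,0,0,0,2,0,9,9,0,0,0,0,0,0,0,0,0,0,0,0,4,0,0,0,0,0,0,4,0,0,0,0,5,2,0,0,0,0,0]
Step 14: delete lgu at [2, 3, 8, 37] -> counters=[0,0,1,6,0,0,0,0,1,0,9,9,0,0,0,0,0,0,0,0,0,0,0,0,4,0,0,0,0,0,0,4,0,0,0,0,5,1,0,0,0,0,0]
Step 15: delete w at [10, 11, 24, 31] -> counters=[0,0,1,6,0,0,0,0,1,0,8,8,0,0,0,0,0,0,0,0,0,0,0,0,3,0,0,0,0,0,0,3,0,0,0,0,5,1,0,0,0,0,0]
Step 16: insert ljp at [6, 17, 28, 30] -> counters=[0,0,1,6,0,0,1,0,1,0,8,8,0,0,0,0,0,1,0,0,0,0,0,0,3,0,0,0,1,0,1,3,0,0,0,0,5,1,0,0,0,0,0]
Step 17: delete w at [10, 11, 24, 31] -> counters=[0,0,1,6,0,0,1,0,1,0,7,7,0,0,0,0,0,1,0,0,0,0,0,0,2,0,0,0,1,0,1,2,0,0,0,0,5,1,0,0,0,0,0]
Step 18: delete leg at [3, 10, 11, 36] -> counters=[0,0,1,5,0,0,1,0,1,0,6,6,0,0,0,0,0,1,0,0,0,0,0,0,2,0,0,0,1,0,1,2,0,0,0,0,4,1,0,0,0,0,0]
Step 19: insert lgu at [2, 3, 8, 37] -> counters=[0,0,2,6,0,0,1,0,2,0,6,6,0,0,0,0,0,1,0,0,0,0,0,0,2,0,0,0,1,0,1,2,0,0,0,0,4,2,0,0,0,0,0]
Step 20: insert ljp at [6, 17, 28, 30] -> counters=[0,0,2,6,0,0,2,0,2,0,6,6,0,0,0,0,0,2,0,0,0,0,0,0,2,0,0,0,2,0,2,2,0,0,0,0,4,2,0,0,0,0,0]
Step 21: delete ljp at [6, 17, 28, 30] -> counters=[0,0,2,6,0,0,1,0,2,0,6,6,0,0,0,0,0,1,0,0,0,0,0,0,2,0,0,0,1,0,1,2,0,0,0,0,4,2,0,0,0,0,0]
Step 22: delete ljp at [6, 17, 28, 30] -> counters=[0,0,2,6,0,0,0,0,2,0,6,6,0,0,0,0,0,0,0,0,0,0,0,0,2,0,0,0,0,0,0,2,0,0,0,0,4,2,0,0,0,0,0]
Step 23: delete w at [10, 11, 24, 31] -> counters=[0,0,2,6,0,0,0,0,2,0,5,5,0,0,0,0,0,0,0,0,0,0,0,0,1,0,0,0,0,0,0,1,0,0,0,0,4,2,0,0,0,0,0]
Step 24: insert leg at [3, 10, 11, 36] -> counters=[0,0,2,7,0,0,0,0,2,0,6,6,0,0,0,0,0,0,0,0,0,0,0,0,1,0,0,0,0,0,0,1,0,0,0,0,5,2,0,0,0,0,0]
Step 25: delete lgu at [2, 3, 8, 37] -> counters=[0,0,1,6,0,0,0,0,1,0,6,6,0,0,0,0,0,0,0,0,0,0,0,0,1,0,0,0,0,0,0,1,0,0,0,0,5,1,0,0,0,0,0]
Step 26: insert ljp at [6, 17, 28, 30] -> counters=[0,0,1,6,0,0,1,0,1,0,6,6,0,0,0,0,0,1,0,0,0,0,0,0,1,0,0,0,1,0,1,1,0,0,0,0,5,1,0,0,0,0,0]
Step 27: insert lgu at [2, 3, 8, 37] -> counters=[0,0,2,7,0,0,1,0,2,0,6,6,0,0,0,0,0,1,0,0,0,0,0,0,1,0,0,0,1,0,1,1,0,0,0,0,5,2,0,0,0,0,0]
Query lgu: check counters[2]=2 counters[3]=7 counters[8]=2 counters[37]=2 -> maybe

Answer: maybe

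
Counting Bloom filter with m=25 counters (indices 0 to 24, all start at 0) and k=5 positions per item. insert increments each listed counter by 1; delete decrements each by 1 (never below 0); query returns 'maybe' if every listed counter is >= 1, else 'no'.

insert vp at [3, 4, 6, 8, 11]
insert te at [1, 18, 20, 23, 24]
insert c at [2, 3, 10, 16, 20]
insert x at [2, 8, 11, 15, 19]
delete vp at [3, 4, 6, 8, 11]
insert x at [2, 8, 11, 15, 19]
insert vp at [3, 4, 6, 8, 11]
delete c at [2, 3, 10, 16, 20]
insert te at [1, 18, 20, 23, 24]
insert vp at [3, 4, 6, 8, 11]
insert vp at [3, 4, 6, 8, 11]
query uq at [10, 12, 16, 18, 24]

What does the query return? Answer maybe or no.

Answer: no

Derivation:
Step 1: insert vp at [3, 4, 6, 8, 11] -> counters=[0,0,0,1,1,0,1,0,1,0,0,1,0,0,0,0,0,0,0,0,0,0,0,0,0]
Step 2: insert te at [1, 18, 20, 23, 24] -> counters=[0,1,0,1,1,0,1,0,1,0,0,1,0,0,0,0,0,0,1,0,1,0,0,1,1]
Step 3: insert c at [2, 3, 10, 16, 20] -> counters=[0,1,1,2,1,0,1,0,1,0,1,1,0,0,0,0,1,0,1,0,2,0,0,1,1]
Step 4: insert x at [2, 8, 11, 15, 19] -> counters=[0,1,2,2,1,0,1,0,2,0,1,2,0,0,0,1,1,0,1,1,2,0,0,1,1]
Step 5: delete vp at [3, 4, 6, 8, 11] -> counters=[0,1,2,1,0,0,0,0,1,0,1,1,0,0,0,1,1,0,1,1,2,0,0,1,1]
Step 6: insert x at [2, 8, 11, 15, 19] -> counters=[0,1,3,1,0,0,0,0,2,0,1,2,0,0,0,2,1,0,1,2,2,0,0,1,1]
Step 7: insert vp at [3, 4, 6, 8, 11] -> counters=[0,1,3,2,1,0,1,0,3,0,1,3,0,0,0,2,1,0,1,2,2,0,0,1,1]
Step 8: delete c at [2, 3, 10, 16, 20] -> counters=[0,1,2,1,1,0,1,0,3,0,0,3,0,0,0,2,0,0,1,2,1,0,0,1,1]
Step 9: insert te at [1, 18, 20, 23, 24] -> counters=[0,2,2,1,1,0,1,0,3,0,0,3,0,0,0,2,0,0,2,2,2,0,0,2,2]
Step 10: insert vp at [3, 4, 6, 8, 11] -> counters=[0,2,2,2,2,0,2,0,4,0,0,4,0,0,0,2,0,0,2,2,2,0,0,2,2]
Step 11: insert vp at [3, 4, 6, 8, 11] -> counters=[0,2,2,3,3,0,3,0,5,0,0,5,0,0,0,2,0,0,2,2,2,0,0,2,2]
Query uq: check counters[10]=0 counters[12]=0 counters[16]=0 counters[18]=2 counters[24]=2 -> no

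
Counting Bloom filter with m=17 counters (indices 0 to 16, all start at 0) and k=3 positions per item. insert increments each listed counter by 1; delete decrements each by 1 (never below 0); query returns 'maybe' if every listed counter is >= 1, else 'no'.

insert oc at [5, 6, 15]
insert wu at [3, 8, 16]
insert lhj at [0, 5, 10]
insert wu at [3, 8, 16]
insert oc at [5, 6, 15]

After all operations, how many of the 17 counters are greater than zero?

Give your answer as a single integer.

Answer: 8

Derivation:
Step 1: insert oc at [5, 6, 15] -> counters=[0,0,0,0,0,1,1,0,0,0,0,0,0,0,0,1,0]
Step 2: insert wu at [3, 8, 16] -> counters=[0,0,0,1,0,1,1,0,1,0,0,0,0,0,0,1,1]
Step 3: insert lhj at [0, 5, 10] -> counters=[1,0,0,1,0,2,1,0,1,0,1,0,0,0,0,1,1]
Step 4: insert wu at [3, 8, 16] -> counters=[1,0,0,2,0,2,1,0,2,0,1,0,0,0,0,1,2]
Step 5: insert oc at [5, 6, 15] -> counters=[1,0,0,2,0,3,2,0,2,0,1,0,0,0,0,2,2]
Final counters=[1,0,0,2,0,3,2,0,2,0,1,0,0,0,0,2,2] -> 8 nonzero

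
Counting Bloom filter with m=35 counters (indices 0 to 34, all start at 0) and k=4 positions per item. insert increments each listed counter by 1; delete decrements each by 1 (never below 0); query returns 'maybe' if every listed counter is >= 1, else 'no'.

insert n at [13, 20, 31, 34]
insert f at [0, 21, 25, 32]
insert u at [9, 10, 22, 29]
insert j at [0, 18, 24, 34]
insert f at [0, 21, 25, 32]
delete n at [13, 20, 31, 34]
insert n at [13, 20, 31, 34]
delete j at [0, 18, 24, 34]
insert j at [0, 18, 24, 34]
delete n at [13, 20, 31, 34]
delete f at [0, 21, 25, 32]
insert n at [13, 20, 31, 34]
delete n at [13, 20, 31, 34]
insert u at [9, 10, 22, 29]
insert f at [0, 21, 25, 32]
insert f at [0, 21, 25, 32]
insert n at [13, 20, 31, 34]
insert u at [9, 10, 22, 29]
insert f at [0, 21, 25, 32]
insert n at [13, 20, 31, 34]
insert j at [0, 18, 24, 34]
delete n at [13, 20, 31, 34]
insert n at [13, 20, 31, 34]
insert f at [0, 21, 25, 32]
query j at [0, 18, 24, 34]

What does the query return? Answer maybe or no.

Step 1: insert n at [13, 20, 31, 34] -> counters=[0,0,0,0,0,0,0,0,0,0,0,0,0,1,0,0,0,0,0,0,1,0,0,0,0,0,0,0,0,0,0,1,0,0,1]
Step 2: insert f at [0, 21, 25, 32] -> counters=[1,0,0,0,0,0,0,0,0,0,0,0,0,1,0,0,0,0,0,0,1,1,0,0,0,1,0,0,0,0,0,1,1,0,1]
Step 3: insert u at [9, 10, 22, 29] -> counters=[1,0,0,0,0,0,0,0,0,1,1,0,0,1,0,0,0,0,0,0,1,1,1,0,0,1,0,0,0,1,0,1,1,0,1]
Step 4: insert j at [0, 18, 24, 34] -> counters=[2,0,0,0,0,0,0,0,0,1,1,0,0,1,0,0,0,0,1,0,1,1,1,0,1,1,0,0,0,1,0,1,1,0,2]
Step 5: insert f at [0, 21, 25, 32] -> counters=[3,0,0,0,0,0,0,0,0,1,1,0,0,1,0,0,0,0,1,0,1,2,1,0,1,2,0,0,0,1,0,1,2,0,2]
Step 6: delete n at [13, 20, 31, 34] -> counters=[3,0,0,0,0,0,0,0,0,1,1,0,0,0,0,0,0,0,1,0,0,2,1,0,1,2,0,0,0,1,0,0,2,0,1]
Step 7: insert n at [13, 20, 31, 34] -> counters=[3,0,0,0,0,0,0,0,0,1,1,0,0,1,0,0,0,0,1,0,1,2,1,0,1,2,0,0,0,1,0,1,2,0,2]
Step 8: delete j at [0, 18, 24, 34] -> counters=[2,0,0,0,0,0,0,0,0,1,1,0,0,1,0,0,0,0,0,0,1,2,1,0,0,2,0,0,0,1,0,1,2,0,1]
Step 9: insert j at [0, 18, 24, 34] -> counters=[3,0,0,0,0,0,0,0,0,1,1,0,0,1,0,0,0,0,1,0,1,2,1,0,1,2,0,0,0,1,0,1,2,0,2]
Step 10: delete n at [13, 20, 31, 34] -> counters=[3,0,0,0,0,0,0,0,0,1,1,0,0,0,0,0,0,0,1,0,0,2,1,0,1,2,0,0,0,1,0,0,2,0,1]
Step 11: delete f at [0, 21, 25, 32] -> counters=[2,0,0,0,0,0,0,0,0,1,1,0,0,0,0,0,0,0,1,0,0,1,1,0,1,1,0,0,0,1,0,0,1,0,1]
Step 12: insert n at [13, 20, 31, 34] -> counters=[2,0,0,0,0,0,0,0,0,1,1,0,0,1,0,0,0,0,1,0,1,1,1,0,1,1,0,0,0,1,0,1,1,0,2]
Step 13: delete n at [13, 20, 31, 34] -> counters=[2,0,0,0,0,0,0,0,0,1,1,0,0,0,0,0,0,0,1,0,0,1,1,0,1,1,0,0,0,1,0,0,1,0,1]
Step 14: insert u at [9, 10, 22, 29] -> counters=[2,0,0,0,0,0,0,0,0,2,2,0,0,0,0,0,0,0,1,0,0,1,2,0,1,1,0,0,0,2,0,0,1,0,1]
Step 15: insert f at [0, 21, 25, 32] -> counters=[3,0,0,0,0,0,0,0,0,2,2,0,0,0,0,0,0,0,1,0,0,2,2,0,1,2,0,0,0,2,0,0,2,0,1]
Step 16: insert f at [0, 21, 25, 32] -> counters=[4,0,0,0,0,0,0,0,0,2,2,0,0,0,0,0,0,0,1,0,0,3,2,0,1,3,0,0,0,2,0,0,3,0,1]
Step 17: insert n at [13, 20, 31, 34] -> counters=[4,0,0,0,0,0,0,0,0,2,2,0,0,1,0,0,0,0,1,0,1,3,2,0,1,3,0,0,0,2,0,1,3,0,2]
Step 18: insert u at [9, 10, 22, 29] -> counters=[4,0,0,0,0,0,0,0,0,3,3,0,0,1,0,0,0,0,1,0,1,3,3,0,1,3,0,0,0,3,0,1,3,0,2]
Step 19: insert f at [0, 21, 25, 32] -> counters=[5,0,0,0,0,0,0,0,0,3,3,0,0,1,0,0,0,0,1,0,1,4,3,0,1,4,0,0,0,3,0,1,4,0,2]
Step 20: insert n at [13, 20, 31, 34] -> counters=[5,0,0,0,0,0,0,0,0,3,3,0,0,2,0,0,0,0,1,0,2,4,3,0,1,4,0,0,0,3,0,2,4,0,3]
Step 21: insert j at [0, 18, 24, 34] -> counters=[6,0,0,0,0,0,0,0,0,3,3,0,0,2,0,0,0,0,2,0,2,4,3,0,2,4,0,0,0,3,0,2,4,0,4]
Step 22: delete n at [13, 20, 31, 34] -> counters=[6,0,0,0,0,0,0,0,0,3,3,0,0,1,0,0,0,0,2,0,1,4,3,0,2,4,0,0,0,3,0,1,4,0,3]
Step 23: insert n at [13, 20, 31, 34] -> counters=[6,0,0,0,0,0,0,0,0,3,3,0,0,2,0,0,0,0,2,0,2,4,3,0,2,4,0,0,0,3,0,2,4,0,4]
Step 24: insert f at [0, 21, 25, 32] -> counters=[7,0,0,0,0,0,0,0,0,3,3,0,0,2,0,0,0,0,2,0,2,5,3,0,2,5,0,0,0,3,0,2,5,0,4]
Query j: check counters[0]=7 counters[18]=2 counters[24]=2 counters[34]=4 -> maybe

Answer: maybe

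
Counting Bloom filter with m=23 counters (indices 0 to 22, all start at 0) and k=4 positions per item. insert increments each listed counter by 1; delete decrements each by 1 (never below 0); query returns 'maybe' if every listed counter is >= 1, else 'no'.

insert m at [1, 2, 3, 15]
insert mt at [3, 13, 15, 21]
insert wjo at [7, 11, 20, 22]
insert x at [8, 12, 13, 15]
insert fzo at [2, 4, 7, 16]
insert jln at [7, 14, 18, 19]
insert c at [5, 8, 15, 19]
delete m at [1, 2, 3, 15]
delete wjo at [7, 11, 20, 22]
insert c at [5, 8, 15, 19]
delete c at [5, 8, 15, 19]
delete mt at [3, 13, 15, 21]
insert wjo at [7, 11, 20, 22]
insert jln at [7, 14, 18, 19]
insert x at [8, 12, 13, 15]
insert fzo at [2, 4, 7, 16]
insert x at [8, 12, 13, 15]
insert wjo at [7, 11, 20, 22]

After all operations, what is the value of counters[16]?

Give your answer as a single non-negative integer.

Step 1: insert m at [1, 2, 3, 15] -> counters=[0,1,1,1,0,0,0,0,0,0,0,0,0,0,0,1,0,0,0,0,0,0,0]
Step 2: insert mt at [3, 13, 15, 21] -> counters=[0,1,1,2,0,0,0,0,0,0,0,0,0,1,0,2,0,0,0,0,0,1,0]
Step 3: insert wjo at [7, 11, 20, 22] -> counters=[0,1,1,2,0,0,0,1,0,0,0,1,0,1,0,2,0,0,0,0,1,1,1]
Step 4: insert x at [8, 12, 13, 15] -> counters=[0,1,1,2,0,0,0,1,1,0,0,1,1,2,0,3,0,0,0,0,1,1,1]
Step 5: insert fzo at [2, 4, 7, 16] -> counters=[0,1,2,2,1,0,0,2,1,0,0,1,1,2,0,3,1,0,0,0,1,1,1]
Step 6: insert jln at [7, 14, 18, 19] -> counters=[0,1,2,2,1,0,0,3,1,0,0,1,1,2,1,3,1,0,1,1,1,1,1]
Step 7: insert c at [5, 8, 15, 19] -> counters=[0,1,2,2,1,1,0,3,2,0,0,1,1,2,1,4,1,0,1,2,1,1,1]
Step 8: delete m at [1, 2, 3, 15] -> counters=[0,0,1,1,1,1,0,3,2,0,0,1,1,2,1,3,1,0,1,2,1,1,1]
Step 9: delete wjo at [7, 11, 20, 22] -> counters=[0,0,1,1,1,1,0,2,2,0,0,0,1,2,1,3,1,0,1,2,0,1,0]
Step 10: insert c at [5, 8, 15, 19] -> counters=[0,0,1,1,1,2,0,2,3,0,0,0,1,2,1,4,1,0,1,3,0,1,0]
Step 11: delete c at [5, 8, 15, 19] -> counters=[0,0,1,1,1,1,0,2,2,0,0,0,1,2,1,3,1,0,1,2,0,1,0]
Step 12: delete mt at [3, 13, 15, 21] -> counters=[0,0,1,0,1,1,0,2,2,0,0,0,1,1,1,2,1,0,1,2,0,0,0]
Step 13: insert wjo at [7, 11, 20, 22] -> counters=[0,0,1,0,1,1,0,3,2,0,0,1,1,1,1,2,1,0,1,2,1,0,1]
Step 14: insert jln at [7, 14, 18, 19] -> counters=[0,0,1,0,1,1,0,4,2,0,0,1,1,1,2,2,1,0,2,3,1,0,1]
Step 15: insert x at [8, 12, 13, 15] -> counters=[0,0,1,0,1,1,0,4,3,0,0,1,2,2,2,3,1,0,2,3,1,0,1]
Step 16: insert fzo at [2, 4, 7, 16] -> counters=[0,0,2,0,2,1,0,5,3,0,0,1,2,2,2,3,2,0,2,3,1,0,1]
Step 17: insert x at [8, 12, 13, 15] -> counters=[0,0,2,0,2,1,0,5,4,0,0,1,3,3,2,4,2,0,2,3,1,0,1]
Step 18: insert wjo at [7, 11, 20, 22] -> counters=[0,0,2,0,2,1,0,6,4,0,0,2,3,3,2,4,2,0,2,3,2,0,2]
Final counters=[0,0,2,0,2,1,0,6,4,0,0,2,3,3,2,4,2,0,2,3,2,0,2] -> counters[16]=2

Answer: 2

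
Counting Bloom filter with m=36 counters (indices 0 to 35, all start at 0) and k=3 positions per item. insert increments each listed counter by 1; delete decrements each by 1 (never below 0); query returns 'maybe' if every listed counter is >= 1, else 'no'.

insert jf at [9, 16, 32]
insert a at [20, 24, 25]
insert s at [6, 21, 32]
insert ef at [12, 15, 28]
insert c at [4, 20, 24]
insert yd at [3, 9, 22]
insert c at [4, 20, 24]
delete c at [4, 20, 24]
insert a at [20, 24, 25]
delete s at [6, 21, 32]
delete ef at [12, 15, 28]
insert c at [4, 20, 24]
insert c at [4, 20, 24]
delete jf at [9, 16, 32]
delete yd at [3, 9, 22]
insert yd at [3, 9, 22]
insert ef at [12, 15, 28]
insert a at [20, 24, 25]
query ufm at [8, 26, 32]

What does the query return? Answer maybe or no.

Step 1: insert jf at [9, 16, 32] -> counters=[0,0,0,0,0,0,0,0,0,1,0,0,0,0,0,0,1,0,0,0,0,0,0,0,0,0,0,0,0,0,0,0,1,0,0,0]
Step 2: insert a at [20, 24, 25] -> counters=[0,0,0,0,0,0,0,0,0,1,0,0,0,0,0,0,1,0,0,0,1,0,0,0,1,1,0,0,0,0,0,0,1,0,0,0]
Step 3: insert s at [6, 21, 32] -> counters=[0,0,0,0,0,0,1,0,0,1,0,0,0,0,0,0,1,0,0,0,1,1,0,0,1,1,0,0,0,0,0,0,2,0,0,0]
Step 4: insert ef at [12, 15, 28] -> counters=[0,0,0,0,0,0,1,0,0,1,0,0,1,0,0,1,1,0,0,0,1,1,0,0,1,1,0,0,1,0,0,0,2,0,0,0]
Step 5: insert c at [4, 20, 24] -> counters=[0,0,0,0,1,0,1,0,0,1,0,0,1,0,0,1,1,0,0,0,2,1,0,0,2,1,0,0,1,0,0,0,2,0,0,0]
Step 6: insert yd at [3, 9, 22] -> counters=[0,0,0,1,1,0,1,0,0,2,0,0,1,0,0,1,1,0,0,0,2,1,1,0,2,1,0,0,1,0,0,0,2,0,0,0]
Step 7: insert c at [4, 20, 24] -> counters=[0,0,0,1,2,0,1,0,0,2,0,0,1,0,0,1,1,0,0,0,3,1,1,0,3,1,0,0,1,0,0,0,2,0,0,0]
Step 8: delete c at [4, 20, 24] -> counters=[0,0,0,1,1,0,1,0,0,2,0,0,1,0,0,1,1,0,0,0,2,1,1,0,2,1,0,0,1,0,0,0,2,0,0,0]
Step 9: insert a at [20, 24, 25] -> counters=[0,0,0,1,1,0,1,0,0,2,0,0,1,0,0,1,1,0,0,0,3,1,1,0,3,2,0,0,1,0,0,0,2,0,0,0]
Step 10: delete s at [6, 21, 32] -> counters=[0,0,0,1,1,0,0,0,0,2,0,0,1,0,0,1,1,0,0,0,3,0,1,0,3,2,0,0,1,0,0,0,1,0,0,0]
Step 11: delete ef at [12, 15, 28] -> counters=[0,0,0,1,1,0,0,0,0,2,0,0,0,0,0,0,1,0,0,0,3,0,1,0,3,2,0,0,0,0,0,0,1,0,0,0]
Step 12: insert c at [4, 20, 24] -> counters=[0,0,0,1,2,0,0,0,0,2,0,0,0,0,0,0,1,0,0,0,4,0,1,0,4,2,0,0,0,0,0,0,1,0,0,0]
Step 13: insert c at [4, 20, 24] -> counters=[0,0,0,1,3,0,0,0,0,2,0,0,0,0,0,0,1,0,0,0,5,0,1,0,5,2,0,0,0,0,0,0,1,0,0,0]
Step 14: delete jf at [9, 16, 32] -> counters=[0,0,0,1,3,0,0,0,0,1,0,0,0,0,0,0,0,0,0,0,5,0,1,0,5,2,0,0,0,0,0,0,0,0,0,0]
Step 15: delete yd at [3, 9, 22] -> counters=[0,0,0,0,3,0,0,0,0,0,0,0,0,0,0,0,0,0,0,0,5,0,0,0,5,2,0,0,0,0,0,0,0,0,0,0]
Step 16: insert yd at [3, 9, 22] -> counters=[0,0,0,1,3,0,0,0,0,1,0,0,0,0,0,0,0,0,0,0,5,0,1,0,5,2,0,0,0,0,0,0,0,0,0,0]
Step 17: insert ef at [12, 15, 28] -> counters=[0,0,0,1,3,0,0,0,0,1,0,0,1,0,0,1,0,0,0,0,5,0,1,0,5,2,0,0,1,0,0,0,0,0,0,0]
Step 18: insert a at [20, 24, 25] -> counters=[0,0,0,1,3,0,0,0,0,1,0,0,1,0,0,1,0,0,0,0,6,0,1,0,6,3,0,0,1,0,0,0,0,0,0,0]
Query ufm: check counters[8]=0 counters[26]=0 counters[32]=0 -> no

Answer: no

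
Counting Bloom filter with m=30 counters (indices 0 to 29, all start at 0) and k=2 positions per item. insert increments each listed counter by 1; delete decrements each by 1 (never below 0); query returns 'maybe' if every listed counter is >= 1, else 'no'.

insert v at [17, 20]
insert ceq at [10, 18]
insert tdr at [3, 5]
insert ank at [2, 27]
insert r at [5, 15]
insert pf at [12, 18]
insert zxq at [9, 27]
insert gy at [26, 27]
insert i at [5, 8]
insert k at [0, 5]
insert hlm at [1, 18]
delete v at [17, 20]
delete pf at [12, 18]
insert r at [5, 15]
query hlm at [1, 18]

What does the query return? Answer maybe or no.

Step 1: insert v at [17, 20] -> counters=[0,0,0,0,0,0,0,0,0,0,0,0,0,0,0,0,0,1,0,0,1,0,0,0,0,0,0,0,0,0]
Step 2: insert ceq at [10, 18] -> counters=[0,0,0,0,0,0,0,0,0,0,1,0,0,0,0,0,0,1,1,0,1,0,0,0,0,0,0,0,0,0]
Step 3: insert tdr at [3, 5] -> counters=[0,0,0,1,0,1,0,0,0,0,1,0,0,0,0,0,0,1,1,0,1,0,0,0,0,0,0,0,0,0]
Step 4: insert ank at [2, 27] -> counters=[0,0,1,1,0,1,0,0,0,0,1,0,0,0,0,0,0,1,1,0,1,0,0,0,0,0,0,1,0,0]
Step 5: insert r at [5, 15] -> counters=[0,0,1,1,0,2,0,0,0,0,1,0,0,0,0,1,0,1,1,0,1,0,0,0,0,0,0,1,0,0]
Step 6: insert pf at [12, 18] -> counters=[0,0,1,1,0,2,0,0,0,0,1,0,1,0,0,1,0,1,2,0,1,0,0,0,0,0,0,1,0,0]
Step 7: insert zxq at [9, 27] -> counters=[0,0,1,1,0,2,0,0,0,1,1,0,1,0,0,1,0,1,2,0,1,0,0,0,0,0,0,2,0,0]
Step 8: insert gy at [26, 27] -> counters=[0,0,1,1,0,2,0,0,0,1,1,0,1,0,0,1,0,1,2,0,1,0,0,0,0,0,1,3,0,0]
Step 9: insert i at [5, 8] -> counters=[0,0,1,1,0,3,0,0,1,1,1,0,1,0,0,1,0,1,2,0,1,0,0,0,0,0,1,3,0,0]
Step 10: insert k at [0, 5] -> counters=[1,0,1,1,0,4,0,0,1,1,1,0,1,0,0,1,0,1,2,0,1,0,0,0,0,0,1,3,0,0]
Step 11: insert hlm at [1, 18] -> counters=[1,1,1,1,0,4,0,0,1,1,1,0,1,0,0,1,0,1,3,0,1,0,0,0,0,0,1,3,0,0]
Step 12: delete v at [17, 20] -> counters=[1,1,1,1,0,4,0,0,1,1,1,0,1,0,0,1,0,0,3,0,0,0,0,0,0,0,1,3,0,0]
Step 13: delete pf at [12, 18] -> counters=[1,1,1,1,0,4,0,0,1,1,1,0,0,0,0,1,0,0,2,0,0,0,0,0,0,0,1,3,0,0]
Step 14: insert r at [5, 15] -> counters=[1,1,1,1,0,5,0,0,1,1,1,0,0,0,0,2,0,0,2,0,0,0,0,0,0,0,1,3,0,0]
Query hlm: check counters[1]=1 counters[18]=2 -> maybe

Answer: maybe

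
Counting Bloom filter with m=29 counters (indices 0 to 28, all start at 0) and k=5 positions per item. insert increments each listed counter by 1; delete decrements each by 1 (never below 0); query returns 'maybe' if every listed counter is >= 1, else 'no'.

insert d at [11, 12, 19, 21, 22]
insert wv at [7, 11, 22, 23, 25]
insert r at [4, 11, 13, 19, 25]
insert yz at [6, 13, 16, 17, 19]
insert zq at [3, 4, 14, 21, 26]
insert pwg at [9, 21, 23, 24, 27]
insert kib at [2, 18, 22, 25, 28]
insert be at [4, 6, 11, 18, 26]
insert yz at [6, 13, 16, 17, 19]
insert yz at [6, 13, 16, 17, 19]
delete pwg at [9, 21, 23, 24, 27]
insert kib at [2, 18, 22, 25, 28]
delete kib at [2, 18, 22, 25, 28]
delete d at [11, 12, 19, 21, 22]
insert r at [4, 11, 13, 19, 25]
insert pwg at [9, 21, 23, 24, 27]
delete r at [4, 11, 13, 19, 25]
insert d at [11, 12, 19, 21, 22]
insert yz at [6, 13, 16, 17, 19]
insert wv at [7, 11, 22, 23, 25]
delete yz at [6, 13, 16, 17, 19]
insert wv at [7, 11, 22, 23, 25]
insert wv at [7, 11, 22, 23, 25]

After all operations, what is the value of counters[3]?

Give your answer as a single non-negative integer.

Answer: 1

Derivation:
Step 1: insert d at [11, 12, 19, 21, 22] -> counters=[0,0,0,0,0,0,0,0,0,0,0,1,1,0,0,0,0,0,0,1,0,1,1,0,0,0,0,0,0]
Step 2: insert wv at [7, 11, 22, 23, 25] -> counters=[0,0,0,0,0,0,0,1,0,0,0,2,1,0,0,0,0,0,0,1,0,1,2,1,0,1,0,0,0]
Step 3: insert r at [4, 11, 13, 19, 25] -> counters=[0,0,0,0,1,0,0,1,0,0,0,3,1,1,0,0,0,0,0,2,0,1,2,1,0,2,0,0,0]
Step 4: insert yz at [6, 13, 16, 17, 19] -> counters=[0,0,0,0,1,0,1,1,0,0,0,3,1,2,0,0,1,1,0,3,0,1,2,1,0,2,0,0,0]
Step 5: insert zq at [3, 4, 14, 21, 26] -> counters=[0,0,0,1,2,0,1,1,0,0,0,3,1,2,1,0,1,1,0,3,0,2,2,1,0,2,1,0,0]
Step 6: insert pwg at [9, 21, 23, 24, 27] -> counters=[0,0,0,1,2,0,1,1,0,1,0,3,1,2,1,0,1,1,0,3,0,3,2,2,1,2,1,1,0]
Step 7: insert kib at [2, 18, 22, 25, 28] -> counters=[0,0,1,1,2,0,1,1,0,1,0,3,1,2,1,0,1,1,1,3,0,3,3,2,1,3,1,1,1]
Step 8: insert be at [4, 6, 11, 18, 26] -> counters=[0,0,1,1,3,0,2,1,0,1,0,4,1,2,1,0,1,1,2,3,0,3,3,2,1,3,2,1,1]
Step 9: insert yz at [6, 13, 16, 17, 19] -> counters=[0,0,1,1,3,0,3,1,0,1,0,4,1,3,1,0,2,2,2,4,0,3,3,2,1,3,2,1,1]
Step 10: insert yz at [6, 13, 16, 17, 19] -> counters=[0,0,1,1,3,0,4,1,0,1,0,4,1,4,1,0,3,3,2,5,0,3,3,2,1,3,2,1,1]
Step 11: delete pwg at [9, 21, 23, 24, 27] -> counters=[0,0,1,1,3,0,4,1,0,0,0,4,1,4,1,0,3,3,2,5,0,2,3,1,0,3,2,0,1]
Step 12: insert kib at [2, 18, 22, 25, 28] -> counters=[0,0,2,1,3,0,4,1,0,0,0,4,1,4,1,0,3,3,3,5,0,2,4,1,0,4,2,0,2]
Step 13: delete kib at [2, 18, 22, 25, 28] -> counters=[0,0,1,1,3,0,4,1,0,0,0,4,1,4,1,0,3,3,2,5,0,2,3,1,0,3,2,0,1]
Step 14: delete d at [11, 12, 19, 21, 22] -> counters=[0,0,1,1,3,0,4,1,0,0,0,3,0,4,1,0,3,3,2,4,0,1,2,1,0,3,2,0,1]
Step 15: insert r at [4, 11, 13, 19, 25] -> counters=[0,0,1,1,4,0,4,1,0,0,0,4,0,5,1,0,3,3,2,5,0,1,2,1,0,4,2,0,1]
Step 16: insert pwg at [9, 21, 23, 24, 27] -> counters=[0,0,1,1,4,0,4,1,0,1,0,4,0,5,1,0,3,3,2,5,0,2,2,2,1,4,2,1,1]
Step 17: delete r at [4, 11, 13, 19, 25] -> counters=[0,0,1,1,3,0,4,1,0,1,0,3,0,4,1,0,3,3,2,4,0,2,2,2,1,3,2,1,1]
Step 18: insert d at [11, 12, 19, 21, 22] -> counters=[0,0,1,1,3,0,4,1,0,1,0,4,1,4,1,0,3,3,2,5,0,3,3,2,1,3,2,1,1]
Step 19: insert yz at [6, 13, 16, 17, 19] -> counters=[0,0,1,1,3,0,5,1,0,1,0,4,1,5,1,0,4,4,2,6,0,3,3,2,1,3,2,1,1]
Step 20: insert wv at [7, 11, 22, 23, 25] -> counters=[0,0,1,1,3,0,5,2,0,1,0,5,1,5,1,0,4,4,2,6,0,3,4,3,1,4,2,1,1]
Step 21: delete yz at [6, 13, 16, 17, 19] -> counters=[0,0,1,1,3,0,4,2,0,1,0,5,1,4,1,0,3,3,2,5,0,3,4,3,1,4,2,1,1]
Step 22: insert wv at [7, 11, 22, 23, 25] -> counters=[0,0,1,1,3,0,4,3,0,1,0,6,1,4,1,0,3,3,2,5,0,3,5,4,1,5,2,1,1]
Step 23: insert wv at [7, 11, 22, 23, 25] -> counters=[0,0,1,1,3,0,4,4,0,1,0,7,1,4,1,0,3,3,2,5,0,3,6,5,1,6,2,1,1]
Final counters=[0,0,1,1,3,0,4,4,0,1,0,7,1,4,1,0,3,3,2,5,0,3,6,5,1,6,2,1,1] -> counters[3]=1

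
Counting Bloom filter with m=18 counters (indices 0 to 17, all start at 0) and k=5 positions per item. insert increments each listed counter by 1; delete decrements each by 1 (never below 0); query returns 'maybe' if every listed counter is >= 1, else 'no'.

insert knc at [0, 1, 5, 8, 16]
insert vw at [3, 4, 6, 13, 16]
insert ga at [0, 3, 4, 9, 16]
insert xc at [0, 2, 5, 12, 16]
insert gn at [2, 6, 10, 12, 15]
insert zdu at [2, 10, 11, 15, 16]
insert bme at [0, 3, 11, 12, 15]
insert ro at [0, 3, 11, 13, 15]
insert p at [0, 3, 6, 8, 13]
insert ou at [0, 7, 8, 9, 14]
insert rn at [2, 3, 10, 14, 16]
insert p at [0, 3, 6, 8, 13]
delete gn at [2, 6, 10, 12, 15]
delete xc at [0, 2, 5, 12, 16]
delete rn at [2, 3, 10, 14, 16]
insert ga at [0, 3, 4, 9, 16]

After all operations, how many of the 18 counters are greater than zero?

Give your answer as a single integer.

Step 1: insert knc at [0, 1, 5, 8, 16] -> counters=[1,1,0,0,0,1,0,0,1,0,0,0,0,0,0,0,1,0]
Step 2: insert vw at [3, 4, 6, 13, 16] -> counters=[1,1,0,1,1,1,1,0,1,0,0,0,0,1,0,0,2,0]
Step 3: insert ga at [0, 3, 4, 9, 16] -> counters=[2,1,0,2,2,1,1,0,1,1,0,0,0,1,0,0,3,0]
Step 4: insert xc at [0, 2, 5, 12, 16] -> counters=[3,1,1,2,2,2,1,0,1,1,0,0,1,1,0,0,4,0]
Step 5: insert gn at [2, 6, 10, 12, 15] -> counters=[3,1,2,2,2,2,2,0,1,1,1,0,2,1,0,1,4,0]
Step 6: insert zdu at [2, 10, 11, 15, 16] -> counters=[3,1,3,2,2,2,2,0,1,1,2,1,2,1,0,2,5,0]
Step 7: insert bme at [0, 3, 11, 12, 15] -> counters=[4,1,3,3,2,2,2,0,1,1,2,2,3,1,0,3,5,0]
Step 8: insert ro at [0, 3, 11, 13, 15] -> counters=[5,1,3,4,2,2,2,0,1,1,2,3,3,2,0,4,5,0]
Step 9: insert p at [0, 3, 6, 8, 13] -> counters=[6,1,3,5,2,2,3,0,2,1,2,3,3,3,0,4,5,0]
Step 10: insert ou at [0, 7, 8, 9, 14] -> counters=[7,1,3,5,2,2,3,1,3,2,2,3,3,3,1,4,5,0]
Step 11: insert rn at [2, 3, 10, 14, 16] -> counters=[7,1,4,6,2,2,3,1,3,2,3,3,3,3,2,4,6,0]
Step 12: insert p at [0, 3, 6, 8, 13] -> counters=[8,1,4,7,2,2,4,1,4,2,3,3,3,4,2,4,6,0]
Step 13: delete gn at [2, 6, 10, 12, 15] -> counters=[8,1,3,7,2,2,3,1,4,2,2,3,2,4,2,3,6,0]
Step 14: delete xc at [0, 2, 5, 12, 16] -> counters=[7,1,2,7,2,1,3,1,4,2,2,3,1,4,2,3,5,0]
Step 15: delete rn at [2, 3, 10, 14, 16] -> counters=[7,1,1,6,2,1,3,1,4,2,1,3,1,4,1,3,4,0]
Step 16: insert ga at [0, 3, 4, 9, 16] -> counters=[8,1,1,7,3,1,3,1,4,3,1,3,1,4,1,3,5,0]
Final counters=[8,1,1,7,3,1,3,1,4,3,1,3,1,4,1,3,5,0] -> 17 nonzero

Answer: 17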